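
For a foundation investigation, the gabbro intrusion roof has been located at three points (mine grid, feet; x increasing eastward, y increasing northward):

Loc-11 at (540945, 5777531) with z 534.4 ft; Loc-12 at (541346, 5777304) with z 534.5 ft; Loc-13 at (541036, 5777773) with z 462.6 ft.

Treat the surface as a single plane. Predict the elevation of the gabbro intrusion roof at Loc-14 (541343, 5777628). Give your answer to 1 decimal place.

455.6 ft

Let the plane be z = a·x + b·y + c.
Loc-12−Loc-11: 401a − 227b = 0.1;  Loc-13−Loc-11: 91a + 242b = −71.8.
Solving gives a = −0.138271353, b = −0.244699615.
Then c = 534.4 − a·540945 − b·5777531 = 1489091.21.
At (541343, 5777628): z = −74852.2 − 1413783.3 + 1489091.21 = 455.6 ft.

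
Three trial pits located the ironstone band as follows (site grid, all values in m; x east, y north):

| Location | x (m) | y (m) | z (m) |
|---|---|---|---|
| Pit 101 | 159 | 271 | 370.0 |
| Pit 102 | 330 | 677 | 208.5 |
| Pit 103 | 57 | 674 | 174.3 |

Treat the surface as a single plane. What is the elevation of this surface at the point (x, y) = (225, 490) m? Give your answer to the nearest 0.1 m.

279.5 m

Let the plane be z = a·x + b·y + c.
Pit 102−Pit 101: 171a + 406b = −161.5;  Pit 103−Pit 101: −102a + 403b = −195.7.
Solving gives a = 0.13025, b = −0.45264.
Then c = 370 − a·159 − b·271 = 471.96.
At (225, 490): z = 29.3 − 221.8 + 471.96 = 279.5 m.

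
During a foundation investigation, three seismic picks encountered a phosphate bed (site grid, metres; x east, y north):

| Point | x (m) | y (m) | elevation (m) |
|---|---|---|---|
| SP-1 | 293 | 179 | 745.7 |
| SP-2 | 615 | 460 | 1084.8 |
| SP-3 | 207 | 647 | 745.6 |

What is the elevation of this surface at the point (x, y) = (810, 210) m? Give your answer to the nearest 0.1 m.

1220.2 m

Two edge vectors: SP-1→SP-2 = (322, 281, 339.1), SP-1→SP-3 = (-86, 468, -0.1).
Normal n = (SP-1→SP-2) × (SP-1→SP-3) = (-158726.9, -29130.4, 174862).
So ∂z/∂x = −n_x/n_z = 0.90773 and ∂z/∂y = −n_y/n_z = 0.16659.
Intercept c from SP-1: 745.7 − 265.96 − 29.82 = 449.92.
At (810, 210): z = 735.3 + 35.0 + 449.92 = 1220.2 m.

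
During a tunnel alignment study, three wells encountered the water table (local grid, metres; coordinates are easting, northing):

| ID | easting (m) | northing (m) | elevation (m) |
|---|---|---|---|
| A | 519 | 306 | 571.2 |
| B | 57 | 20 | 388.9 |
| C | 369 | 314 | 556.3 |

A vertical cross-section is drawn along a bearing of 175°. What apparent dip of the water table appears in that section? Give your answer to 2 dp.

23.11°

Let the plane be z = a·easting + b·northing + c.
B−A: −462a − 286b = −182.3;  C−A: −150a + 8b = −14.9.
Solving gives a = 0.12275, b = 0.43912.
Unit vector along 175° is (sin 175°, cos 175°) = (0.0872, -0.9962).
Slope in that direction = a·(0.0872) + b·(-0.9962) = −0.42675.
Apparent dip = arctan|0.42675| = 23.11° (true dip is 24.5°, so apparent ≤ true as expected).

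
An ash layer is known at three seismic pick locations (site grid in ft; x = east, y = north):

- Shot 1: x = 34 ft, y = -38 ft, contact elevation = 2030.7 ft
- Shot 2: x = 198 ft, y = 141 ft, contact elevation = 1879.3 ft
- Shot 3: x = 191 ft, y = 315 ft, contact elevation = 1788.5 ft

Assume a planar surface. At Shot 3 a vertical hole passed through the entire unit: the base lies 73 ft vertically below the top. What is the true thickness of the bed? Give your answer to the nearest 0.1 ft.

61.7 ft

Let the plane be z = a·x + b·y + c.
Shot 2−Shot 1: 164a + 179b = −151.4;  Shot 3−Shot 1: 157a + 353b = −242.2.
Solving gives a = −0.33873, b = −0.53547.
|∇z| = √(a²+b²) = 0.63361, so dip δ = arctan(0.63361) = 32.36°.
True thickness = vertical thickness × cos δ = 73 × cos 32.36° = 61.7 ft.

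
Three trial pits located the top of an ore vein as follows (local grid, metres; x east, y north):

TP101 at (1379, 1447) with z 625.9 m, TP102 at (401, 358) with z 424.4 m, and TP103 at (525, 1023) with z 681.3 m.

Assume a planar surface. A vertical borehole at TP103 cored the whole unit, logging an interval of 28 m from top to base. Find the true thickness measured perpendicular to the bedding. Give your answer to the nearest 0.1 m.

24.8 m

Two edge vectors: TP101→TP102 = (-978, -1089, -201.5), TP101→TP103 = (-854, -424, 55.4).
Normal n = (TP101→TP102) × (TP101→TP103) = (-145766.6, 226262.2, -515334).
So ∂z/∂x = −n_x/n_z = −0.28286 and ∂z/∂y = −n_y/n_z = 0.43906.
|∇z| = √(a²+b²) = 0.52229, so dip δ = arctan(0.52229) = 27.58°.
True thickness = vertical thickness × cos δ = 28 × cos 27.58° = 24.8 m.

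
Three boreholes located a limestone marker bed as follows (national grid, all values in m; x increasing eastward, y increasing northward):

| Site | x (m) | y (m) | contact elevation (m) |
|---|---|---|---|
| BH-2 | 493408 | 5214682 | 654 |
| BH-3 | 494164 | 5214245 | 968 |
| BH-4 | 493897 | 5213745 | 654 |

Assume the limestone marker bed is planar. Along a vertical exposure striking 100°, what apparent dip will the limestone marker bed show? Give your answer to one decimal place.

Two edge vectors: BH-2→BH-3 = (756, -437, 314), BH-2→BH-4 = (489, -937, 0).
Normal n = (BH-2→BH-3) × (BH-2→BH-4) = (294218, 153546, -494679).
So ∂z/∂x = −n_x/n_z = 0.59477 and ∂z/∂y = −n_y/n_z = 0.31040.
Unit vector along 100° is (sin 100°, cos 100°) = (0.9848, -0.1736).
Slope in that direction = a·(0.9848) + b·(-0.1736) = 0.53183.
Apparent dip = arctan|0.53183| = 28.0° (true dip is 33.9°, so apparent ≤ true as expected).

28.0°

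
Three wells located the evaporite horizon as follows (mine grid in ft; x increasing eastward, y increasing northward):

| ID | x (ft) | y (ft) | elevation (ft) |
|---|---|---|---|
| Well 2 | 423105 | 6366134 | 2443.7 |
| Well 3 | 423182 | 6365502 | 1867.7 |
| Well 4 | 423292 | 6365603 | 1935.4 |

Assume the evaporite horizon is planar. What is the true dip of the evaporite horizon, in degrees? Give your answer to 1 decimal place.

Let the plane be z = a·x + b·y + c.
Well 3−Well 2: 77a − 632b = −576;  Well 4−Well 2: 187a − 531b = −508.3.
Solving gives a = −0.19910, b = 0.88714.
Gradient magnitude |∇z| = √(a² + b²) = √(0.03964 + 0.78701) = 0.90920.
True dip = arctan(0.90920) = 42.3°, dipping toward SSE (azimuth ≈ 167°).

42.3°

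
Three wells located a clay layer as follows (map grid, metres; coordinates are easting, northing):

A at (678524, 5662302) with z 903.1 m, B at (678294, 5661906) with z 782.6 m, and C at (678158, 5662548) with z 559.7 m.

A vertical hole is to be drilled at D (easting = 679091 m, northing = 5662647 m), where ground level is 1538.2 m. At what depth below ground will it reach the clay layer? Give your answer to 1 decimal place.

Two edge vectors: A→B = (-230, -396, -120.5), A→C = (-366, 246, -343.4).
Normal n = (A→B) × (A→C) = (165629.4, -34879, -201516).
So ∂z/∂easting = −n_x/n_z = 0.821916870 and ∂z/∂northing = −n_y/n_z = −0.173083031.
Intercept c from A: 903.1 − 557690.32 + 980048.39 = 423261.17.
At (679091, 5662647): z_contact = 558156.35 − 980108.10 + 423261.17 = 1309.41 m.
Depth below ground = 1538.2 − 1309.41 = 228.8 m.

228.8 m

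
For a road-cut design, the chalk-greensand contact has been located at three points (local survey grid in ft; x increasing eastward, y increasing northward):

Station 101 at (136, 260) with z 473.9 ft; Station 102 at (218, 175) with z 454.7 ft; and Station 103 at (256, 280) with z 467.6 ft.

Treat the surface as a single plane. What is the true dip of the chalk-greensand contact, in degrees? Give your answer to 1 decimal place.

9.6°

Let the plane be z = a·x + b·y + c.
Station 102−Station 101: 82a − 85b = −19.2;  Station 103−Station 101: 120a + 20b = −6.3.
Solving gives a = −0.07766, b = 0.15096.
Gradient magnitude |∇z| = √(a² + b²) = √(0.00603 + 0.02279) = 0.16977.
True dip = arctan(0.16977) = 9.6°, dipping toward SSE (azimuth ≈ 153°).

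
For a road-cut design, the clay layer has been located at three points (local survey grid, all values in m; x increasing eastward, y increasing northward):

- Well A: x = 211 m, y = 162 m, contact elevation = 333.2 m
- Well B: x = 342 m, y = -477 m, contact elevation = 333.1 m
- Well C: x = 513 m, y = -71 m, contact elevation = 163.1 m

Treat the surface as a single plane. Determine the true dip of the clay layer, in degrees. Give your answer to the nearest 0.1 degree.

Two edge vectors: Well A→Well B = (131, -639, -0.1), Well A→Well C = (302, -233, -170.1).
Normal n = (Well A→Well B) × (Well A→Well C) = (108670.6, 22252.9, 162455).
So ∂z/∂x = −n_x/n_z = −0.66893 and ∂z/∂y = −n_y/n_z = −0.13698.
Gradient magnitude |∇z| = √(a² + b²) = √(0.44746 + 0.01876) = 0.68281.
True dip = arctan(0.68281) = 34.3°, dipping toward ENE (azimuth ≈ 078°).

34.3°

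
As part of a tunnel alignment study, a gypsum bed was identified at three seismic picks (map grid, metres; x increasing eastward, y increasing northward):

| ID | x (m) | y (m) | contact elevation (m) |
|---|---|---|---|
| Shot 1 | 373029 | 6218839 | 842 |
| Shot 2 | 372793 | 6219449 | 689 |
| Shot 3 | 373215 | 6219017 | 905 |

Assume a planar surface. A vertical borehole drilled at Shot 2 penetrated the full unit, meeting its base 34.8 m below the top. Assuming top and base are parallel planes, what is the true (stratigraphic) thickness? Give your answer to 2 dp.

31.95 m

Let the plane be z = a·x + b·y + c.
Shot 2−Shot 1: −236a + 610b = −153;  Shot 3−Shot 1: 186a + 178b = 63.
Solving gives a = 0.42236, b = −0.08741.
|∇z| = √(a²+b²) = 0.43131, so dip δ = arctan(0.43131) = 23.33°.
True thickness = vertical thickness × cos δ = 34.8 × cos 23.33° = 31.95 m.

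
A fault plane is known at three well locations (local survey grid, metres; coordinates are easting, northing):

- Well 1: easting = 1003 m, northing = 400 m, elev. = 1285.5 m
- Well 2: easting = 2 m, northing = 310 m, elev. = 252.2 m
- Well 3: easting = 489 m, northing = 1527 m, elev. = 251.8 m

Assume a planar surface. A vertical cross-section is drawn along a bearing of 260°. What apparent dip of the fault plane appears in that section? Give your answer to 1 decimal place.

Let the plane be z = a·easting + b·northing + c.
Well 2−Well 1: −1001a − 90b = −1033.3;  Well 3−Well 1: −514a + 1127b = −1033.7.
Solving gives a = 1.07082, b = −0.42883.
Unit vector along 260° is (sin 260°, cos 260°) = (-0.9848, -0.1736).
Slope in that direction = a·(-0.9848) + b·(-0.1736) = −0.98009.
Apparent dip = arctan|0.98009| = 44.4° (true dip is 49.1°, so apparent ≤ true as expected).

44.4°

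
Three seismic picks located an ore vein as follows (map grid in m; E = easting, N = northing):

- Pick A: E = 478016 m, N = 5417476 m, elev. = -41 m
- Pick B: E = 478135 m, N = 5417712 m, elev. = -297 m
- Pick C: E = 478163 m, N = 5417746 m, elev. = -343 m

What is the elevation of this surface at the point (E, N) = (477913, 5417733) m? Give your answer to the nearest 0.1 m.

-124.4 m

Two edge vectors: Pick A→Pick B = (119, 236, -256), Pick A→Pick C = (147, 270, -302).
Normal n = (Pick A→Pick B) × (Pick A→Pick C) = (-2152, -1694, -2562).
So ∂z/∂E = −n_x/n_z = −0.839968774 and ∂z/∂N = −n_y/n_z = −0.661202186.
Intercept c from Pick A: -41 + 401518.51 + 3582046.97 = 3983524.49.
At (477913, 5417733): z = −401432.0 − 3582216.9 + 3983524.49 = -124.4 m.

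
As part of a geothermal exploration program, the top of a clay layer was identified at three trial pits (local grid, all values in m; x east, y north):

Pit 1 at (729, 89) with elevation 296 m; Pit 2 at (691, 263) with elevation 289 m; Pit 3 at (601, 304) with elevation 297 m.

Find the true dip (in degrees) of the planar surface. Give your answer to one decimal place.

Two edge vectors: Pit 1→Pit 2 = (-38, 174, -7), Pit 1→Pit 3 = (-128, 215, 1).
Normal n = (Pit 1→Pit 2) × (Pit 1→Pit 3) = (1679, 934, 14102).
So ∂z/∂x = −n_x/n_z = −0.11906 and ∂z/∂y = −n_y/n_z = −0.06623.
Gradient magnitude |∇z| = √(a² + b²) = √(0.01418 + 0.00439) = 0.13624.
True dip = arctan(0.13624) = 7.8°, dipping toward ENE (azimuth ≈ 061°).

7.8°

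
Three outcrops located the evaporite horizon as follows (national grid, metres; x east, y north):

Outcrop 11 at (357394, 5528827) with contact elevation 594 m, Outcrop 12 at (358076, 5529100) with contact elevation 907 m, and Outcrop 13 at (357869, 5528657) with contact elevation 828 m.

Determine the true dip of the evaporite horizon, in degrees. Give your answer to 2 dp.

Two edge vectors: Outcrop 11→Outcrop 12 = (682, 273, 313), Outcrop 11→Outcrop 13 = (475, -170, 234).
Normal n = (Outcrop 11→Outcrop 12) × (Outcrop 11→Outcrop 13) = (117092, -10913, -245615).
So ∂z/∂x = −n_x/n_z = 0.47673 and ∂z/∂y = −n_y/n_z = −0.04443.
Gradient magnitude |∇z| = √(a² + b²) = √(0.22727 + 0.00197) = 0.47880.
True dip = arctan(0.47880) = 25.58°, dipping toward W (azimuth ≈ 275°).

25.58°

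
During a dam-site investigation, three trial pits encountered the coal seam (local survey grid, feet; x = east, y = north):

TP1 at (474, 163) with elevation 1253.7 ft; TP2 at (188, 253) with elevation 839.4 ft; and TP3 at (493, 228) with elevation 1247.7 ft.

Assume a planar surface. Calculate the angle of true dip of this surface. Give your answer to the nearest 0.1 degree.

Let the plane be z = a·x + b·y + c.
TP2−TP1: −286a + 90b = −414.3;  TP3−TP1: 19a + 65b = −6.
Solving gives a = 1.29998, b = −0.47230.
Gradient magnitude |∇z| = √(a² + b²) = √(1.68994 + 0.22307) = 1.38311.
True dip = arctan(1.38311) = 54.1°, dipping toward WNW (azimuth ≈ 290°).

54.1°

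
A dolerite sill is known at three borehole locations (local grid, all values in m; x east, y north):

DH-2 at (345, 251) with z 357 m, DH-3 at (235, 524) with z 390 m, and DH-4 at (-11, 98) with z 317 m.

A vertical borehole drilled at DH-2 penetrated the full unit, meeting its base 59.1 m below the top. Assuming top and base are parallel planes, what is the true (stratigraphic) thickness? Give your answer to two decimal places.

58.44 m

Two edge vectors: DH-2→DH-3 = (-110, 273, 33), DH-2→DH-4 = (-356, -153, -40).
Normal n = (DH-2→DH-3) × (DH-2→DH-4) = (-5871, -16148, 114018).
So ∂z/∂x = −n_x/n_z = 0.05149 and ∂z/∂y = −n_y/n_z = 0.14163.
|∇z| = √(a²+b²) = 0.15070, so dip δ = arctan(0.15070) = 8.57°.
True thickness = vertical thickness × cos δ = 59.1 × cos 8.57° = 58.44 m.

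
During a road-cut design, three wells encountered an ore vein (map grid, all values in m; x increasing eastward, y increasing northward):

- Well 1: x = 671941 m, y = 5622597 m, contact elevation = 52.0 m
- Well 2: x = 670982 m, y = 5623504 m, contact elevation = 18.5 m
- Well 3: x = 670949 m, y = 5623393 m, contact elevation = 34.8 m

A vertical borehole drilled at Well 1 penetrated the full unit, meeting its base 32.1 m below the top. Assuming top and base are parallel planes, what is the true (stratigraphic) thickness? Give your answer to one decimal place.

Two edge vectors: Well 1→Well 2 = (-959, 907, -33.5), Well 1→Well 3 = (-992, 796, -17.2).
Normal n = (Well 1→Well 2) × (Well 1→Well 3) = (11065.6, 16737.2, 136380).
So ∂z/∂x = −n_x/n_z = −0.08114 and ∂z/∂y = −n_y/n_z = −0.12272.
|∇z| = √(a²+b²) = 0.14712, so dip δ = arctan(0.14712) = 8.37°.
True thickness = vertical thickness × cos δ = 32.1 × cos 8.37° = 31.8 m.

31.8 m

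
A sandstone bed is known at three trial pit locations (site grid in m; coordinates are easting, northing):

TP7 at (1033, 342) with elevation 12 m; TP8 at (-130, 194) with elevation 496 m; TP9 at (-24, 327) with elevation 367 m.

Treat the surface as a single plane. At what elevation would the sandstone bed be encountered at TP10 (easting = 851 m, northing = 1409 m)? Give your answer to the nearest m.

-687 m

Let the plane be z = a·easting + b·northing + c.
TP8−TP7: −1163a − 148b = 484;  TP9−TP7: −1057a − 15b = 355.
Solving gives a = −0.32578, b = −0.71028.
Then c = 12 − a·1033 − b·342 = 591.44.
At (851, 1409): z = −277.2 − 1000.8 + 591.44 = -686.6 m.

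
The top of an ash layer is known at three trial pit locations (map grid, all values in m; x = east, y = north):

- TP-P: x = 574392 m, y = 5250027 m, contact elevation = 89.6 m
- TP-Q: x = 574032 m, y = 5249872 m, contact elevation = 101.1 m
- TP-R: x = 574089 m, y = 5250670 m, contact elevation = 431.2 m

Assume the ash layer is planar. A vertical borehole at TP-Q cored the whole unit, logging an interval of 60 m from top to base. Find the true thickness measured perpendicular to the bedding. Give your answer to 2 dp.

Let the plane be z = a·x + b·y + c.
TP-Q−TP-P: −360a − 155b = 11.5;  TP-R−TP-P: −303a + 643b = 341.6.
Solving gives a = −0.21671, b = 0.42914.
|∇z| = √(a²+b²) = 0.48075, so dip δ = arctan(0.48075) = 25.68°.
True thickness = vertical thickness × cos δ = 60 × cos 25.68° = 54.08 m.

54.08 m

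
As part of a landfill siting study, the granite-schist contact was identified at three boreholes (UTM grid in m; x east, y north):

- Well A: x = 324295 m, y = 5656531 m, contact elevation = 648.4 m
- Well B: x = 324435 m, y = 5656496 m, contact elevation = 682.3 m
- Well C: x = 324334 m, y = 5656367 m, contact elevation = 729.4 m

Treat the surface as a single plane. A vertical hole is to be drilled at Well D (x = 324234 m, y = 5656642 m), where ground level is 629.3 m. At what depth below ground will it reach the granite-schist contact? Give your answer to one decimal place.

40.1 m

Let the plane be z = a·x + b·y + c.
Well B−Well A: 140a − 35b = 33.9;  Well C−Well A: 39a − 164b = 81.
Solving gives a = 0.126168094, b = −0.463899051.
Then c = 648.4 − a·324295 − b·5656531 = 2583792.08.
At (324234, 5656642): z_contact = 40907.99 − 2624110.85 + 2583792.08 = 589.21 m.
Depth below ground = 629.3 − 589.21 = 40.1 m.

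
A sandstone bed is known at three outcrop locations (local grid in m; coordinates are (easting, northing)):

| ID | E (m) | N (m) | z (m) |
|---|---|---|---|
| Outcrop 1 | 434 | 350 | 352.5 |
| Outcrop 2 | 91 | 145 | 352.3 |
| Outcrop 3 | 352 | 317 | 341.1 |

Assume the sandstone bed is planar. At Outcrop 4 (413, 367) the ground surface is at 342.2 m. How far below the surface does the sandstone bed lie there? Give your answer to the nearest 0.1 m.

10.7 m

Two edge vectors: Outcrop 1→Outcrop 2 = (-343, -205, -0.2), Outcrop 1→Outcrop 3 = (-82, -33, -11.4).
Normal n = (Outcrop 1→Outcrop 2) × (Outcrop 1→Outcrop 3) = (2330.4, -3893.8, -5491).
So ∂z/∂E = −n_x/n_z = 0.42440 and ∂z/∂N = −n_y/n_z = −0.70912.
Intercept c from Outcrop 1: 352.5 − 184.19 + 248.19 = 416.50.
At (413, 367): z_contact = 175.28 − 260.25 + 416.50 = 331.53 m.
Depth below ground = 342.2 − 331.53 = 10.7 m.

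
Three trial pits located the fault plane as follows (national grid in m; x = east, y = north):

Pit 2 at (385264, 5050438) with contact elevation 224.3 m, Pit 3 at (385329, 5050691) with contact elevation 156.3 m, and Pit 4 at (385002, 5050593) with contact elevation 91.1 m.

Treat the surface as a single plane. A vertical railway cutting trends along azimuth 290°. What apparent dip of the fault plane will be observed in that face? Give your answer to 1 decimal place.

Let the plane be z = a·x + b·y + c.
Pit 3−Pit 2: 65a + 253b = −68;  Pit 4−Pit 2: −262a + 155b = −133.2.
Solving gives a = 0.30329, b = −0.34670.
Unit vector along 290° is (sin 290°, cos 290°) = (-0.9397, 0.3420).
Slope in that direction = a·(-0.9397) + b·(0.3420) = −0.40358.
Apparent dip = arctan|0.40358| = 22.0° (true dip is 24.7°, so apparent ≤ true as expected).

22.0°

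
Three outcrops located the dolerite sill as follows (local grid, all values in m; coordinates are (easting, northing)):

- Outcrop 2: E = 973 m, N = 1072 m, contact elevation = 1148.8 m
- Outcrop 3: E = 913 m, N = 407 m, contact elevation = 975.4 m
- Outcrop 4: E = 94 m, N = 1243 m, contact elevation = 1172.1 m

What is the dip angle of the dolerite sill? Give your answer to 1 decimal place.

Two edge vectors: Outcrop 2→Outcrop 3 = (-60, -665, -173.4), Outcrop 2→Outcrop 4 = (-879, 171, 23.3).
Normal n = (Outcrop 2→Outcrop 3) × (Outcrop 2→Outcrop 4) = (14156.9, 153816.6, -594795).
So ∂z/∂E = −n_x/n_z = 0.02380 and ∂z/∂N = −n_y/n_z = 0.25860.
Gradient magnitude |∇z| = √(a² + b²) = √(0.00057 + 0.06688) = 0.25970.
True dip = arctan(0.25970) = 14.6°, dipping toward S (azimuth ≈ 185°).

14.6°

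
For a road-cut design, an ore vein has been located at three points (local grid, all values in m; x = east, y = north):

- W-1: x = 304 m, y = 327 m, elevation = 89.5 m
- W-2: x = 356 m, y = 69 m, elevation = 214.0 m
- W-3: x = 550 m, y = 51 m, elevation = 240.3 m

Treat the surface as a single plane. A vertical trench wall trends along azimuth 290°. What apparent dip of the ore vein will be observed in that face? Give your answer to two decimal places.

Let the plane be z = a·x + b·y + c.
W-2−W-1: 52a − 258b = 124.5;  W-3−W-1: 246a − 276b = 150.8.
Solving gives a = 0.09252, b = −0.46391.
Unit vector along 290° is (sin 290°, cos 290°) = (-0.9397, 0.3420).
Slope in that direction = a·(-0.9397) + b·(0.3420) = −0.24561.
Apparent dip = arctan|0.24561| = 13.80° (true dip is 25.3°, so apparent ≤ true as expected).

13.80°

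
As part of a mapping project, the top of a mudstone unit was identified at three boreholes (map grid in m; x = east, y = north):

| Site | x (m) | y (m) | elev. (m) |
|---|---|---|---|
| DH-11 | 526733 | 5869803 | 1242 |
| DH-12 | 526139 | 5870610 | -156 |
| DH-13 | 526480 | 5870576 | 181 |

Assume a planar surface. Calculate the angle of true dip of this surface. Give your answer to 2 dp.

54.40°

Two edge vectors: DH-11→DH-12 = (-594, 807, -1398), DH-11→DH-13 = (-253, 773, -1061).
Normal n = (DH-11→DH-12) × (DH-11→DH-13) = (224427, -276540, -254991).
So ∂z/∂x = −n_x/n_z = 0.88014 and ∂z/∂y = −n_y/n_z = −1.08451.
Gradient magnitude |∇z| = √(a² + b²) = √(0.77464 + 1.17616) = 1.39671.
True dip = arctan(1.39671) = 54.40°, dipping toward NW (azimuth ≈ 321°).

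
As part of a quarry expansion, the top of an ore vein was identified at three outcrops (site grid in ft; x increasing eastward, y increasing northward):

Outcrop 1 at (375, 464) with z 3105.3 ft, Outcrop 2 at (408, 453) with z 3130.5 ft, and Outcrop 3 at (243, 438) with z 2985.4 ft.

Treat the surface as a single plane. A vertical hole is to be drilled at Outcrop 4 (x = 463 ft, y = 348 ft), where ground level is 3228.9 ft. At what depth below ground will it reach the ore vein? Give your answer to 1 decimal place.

Let the plane be z = a·x + b·y + c.
Outcrop 2−Outcrop 1: 33a − 11b = 25.2;  Outcrop 3−Outcrop 1: −132a − 26b = −119.9.
Solving gives a = 0.85459, b = 0.27286.
Then c = 3105.3 − a·375 − b·464 = 2658.22.
At (463, 348): z_contact = 395.67 + 94.95 + 2658.22 = 3148.85 ft.
Depth below ground = 3228.9 − 3148.85 = 80.0 ft.

80.0 ft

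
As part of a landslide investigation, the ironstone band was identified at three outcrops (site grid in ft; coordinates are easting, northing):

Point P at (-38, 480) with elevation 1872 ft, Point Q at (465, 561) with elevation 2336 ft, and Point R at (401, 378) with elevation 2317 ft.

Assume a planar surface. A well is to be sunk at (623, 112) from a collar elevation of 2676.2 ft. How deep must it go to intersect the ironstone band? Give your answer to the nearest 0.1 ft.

Let the plane be z = a·easting + b·northing + c.
Point Q−Point P: 503a + 81b = 464;  Point R−Point P: 439a − 102b = 445.
Solving gives a = 0.95980, b = −0.23184.
Then c = 1872 − a·-38 − b·480 = 2019.76.
At (623, 112): z_contact = 597.96 − 25.97 + 2019.76 = 2591.75 ft.
Depth below ground = 2676.2 − 2591.75 = 84.5 ft.

84.5 ft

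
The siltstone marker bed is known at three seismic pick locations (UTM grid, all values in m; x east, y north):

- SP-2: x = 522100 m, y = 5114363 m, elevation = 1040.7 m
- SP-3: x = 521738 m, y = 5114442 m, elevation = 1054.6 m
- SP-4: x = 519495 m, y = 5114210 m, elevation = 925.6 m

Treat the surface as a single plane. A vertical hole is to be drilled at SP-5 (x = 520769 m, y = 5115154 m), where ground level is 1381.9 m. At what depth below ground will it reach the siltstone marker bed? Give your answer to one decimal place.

Two edge vectors: SP-2→SP-3 = (-362, 79, 13.9), SP-2→SP-4 = (-2605, -153, -115.1).
Normal n = (SP-2→SP-3) × (SP-2→SP-4) = (-6966.2, -77875.7, 261181).
So ∂z/∂x = −n_x/n_z = 0.026671925 and ∂z/∂y = −n_y/n_z = 0.298167554.
Intercept c from SP-2: 1040.7 − 13925.41 − 1524937.11 = −1537821.82.
At (520769, 5115154): z_contact = 13889.91 + 1525172.96 − 1537821.82 = 1241.05 m.
Depth below ground = 1381.9 − 1241.05 = 140.8 m.

140.8 m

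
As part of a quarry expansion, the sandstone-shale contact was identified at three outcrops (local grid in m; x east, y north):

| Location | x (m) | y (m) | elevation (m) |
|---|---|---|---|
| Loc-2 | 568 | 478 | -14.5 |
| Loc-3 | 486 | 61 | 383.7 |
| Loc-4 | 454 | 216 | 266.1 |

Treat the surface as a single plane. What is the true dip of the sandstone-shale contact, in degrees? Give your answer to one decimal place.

44.6°

Let the plane be z = a·x + b·y + c.
Loc-3−Loc-2: −82a − 417b = 398.2;  Loc-4−Loc-2: −114a − 262b = 280.6.
Solving gives a = −0.48675, b = −0.85920.
Gradient magnitude |∇z| = √(a² + b²) = √(0.23693 + 0.73822) = 0.98750.
True dip = arctan(0.98750) = 44.6°, dipping toward NNE (azimuth ≈ 030°).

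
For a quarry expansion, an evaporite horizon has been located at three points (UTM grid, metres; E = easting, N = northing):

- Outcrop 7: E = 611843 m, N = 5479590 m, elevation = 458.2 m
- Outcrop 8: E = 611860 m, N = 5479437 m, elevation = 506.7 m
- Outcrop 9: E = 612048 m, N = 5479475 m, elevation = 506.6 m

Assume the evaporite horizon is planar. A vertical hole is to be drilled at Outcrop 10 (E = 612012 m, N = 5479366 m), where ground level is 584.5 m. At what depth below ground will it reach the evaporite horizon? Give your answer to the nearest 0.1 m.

46.3 m

Two edge vectors: Outcrop 7→Outcrop 8 = (17, -153, 48.5), Outcrop 7→Outcrop 9 = (205, -115, 48.4).
Normal n = (Outcrop 7→Outcrop 8) × (Outcrop 7→Outcrop 9) = (-1827.7, 9119.7, 29410).
So ∂z/∂E = −n_x/n_z = 0.062145529 and ∂z/∂N = −n_y/n_z = −0.310088405.
Intercept c from Outcrop 7: 458.2 − 38023.31 + 1699157.32 = 1661592.22.
At (612012, 5479366): z_contact = 38033.81 − 1699087.87 + 1661592.22 = 538.16 m.
Depth below ground = 584.5 − 538.16 = 46.3 m.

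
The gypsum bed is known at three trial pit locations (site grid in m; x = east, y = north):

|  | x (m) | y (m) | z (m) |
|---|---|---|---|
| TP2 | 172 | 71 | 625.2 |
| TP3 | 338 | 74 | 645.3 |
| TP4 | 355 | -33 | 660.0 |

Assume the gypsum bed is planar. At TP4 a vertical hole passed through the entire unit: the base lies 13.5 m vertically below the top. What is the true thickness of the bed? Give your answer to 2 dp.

Let the plane be z = a·x + b·y + c.
TP3−TP2: 166a + 3b = 20.1;  TP4−TP2: 183a − 104b = 34.8.
Solving gives a = 0.12321, b = −0.11781.
|∇z| = √(a²+b²) = 0.17047, so dip δ = arctan(0.17047) = 9.67°.
True thickness = vertical thickness × cos δ = 13.5 × cos 9.67° = 13.31 m.

13.31 m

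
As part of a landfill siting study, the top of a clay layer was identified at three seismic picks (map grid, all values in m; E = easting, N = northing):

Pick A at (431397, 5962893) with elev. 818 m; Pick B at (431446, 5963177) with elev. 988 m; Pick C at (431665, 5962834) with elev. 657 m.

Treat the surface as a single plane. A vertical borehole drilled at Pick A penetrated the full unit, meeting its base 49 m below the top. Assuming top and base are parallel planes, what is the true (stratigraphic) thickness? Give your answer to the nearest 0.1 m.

38.0 m

Two edge vectors: Pick A→Pick B = (49, 284, 170), Pick A→Pick C = (268, -59, -161).
Normal n = (Pick A→Pick B) × (Pick A→Pick C) = (-35694, 53449, -79003).
So ∂z/∂E = −n_x/n_z = −0.45181 and ∂z/∂N = −n_y/n_z = 0.67654.
|∇z| = √(a²+b²) = 0.81354, so dip δ = arctan(0.81354) = 39.13°.
True thickness = vertical thickness × cos δ = 49 × cos 39.13° = 38.0 m.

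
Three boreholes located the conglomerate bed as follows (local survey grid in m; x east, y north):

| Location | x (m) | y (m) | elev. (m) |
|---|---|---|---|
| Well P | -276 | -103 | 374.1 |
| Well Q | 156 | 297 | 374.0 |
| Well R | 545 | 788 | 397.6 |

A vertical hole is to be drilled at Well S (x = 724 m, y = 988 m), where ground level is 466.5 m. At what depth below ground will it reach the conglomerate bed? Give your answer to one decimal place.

Two edge vectors: Well P→Well Q = (432, 400, -0.1), Well P→Well R = (821, 891, 23.5).
Normal n = (Well P→Well Q) × (Well P→Well R) = (9489.1, -10234.1, 56512).
So ∂z/∂x = −n_x/n_z = −0.16791 and ∂z/∂y = −n_y/n_z = 0.18110.
Intercept c from Well P: 374.1 − 46.34 + 18.65 = 346.41.
At (724, 988): z_contact = −121.57 + 178.92 + 346.41 = 403.76 m.
Depth below ground = 466.5 − 403.76 = 62.7 m.

62.7 m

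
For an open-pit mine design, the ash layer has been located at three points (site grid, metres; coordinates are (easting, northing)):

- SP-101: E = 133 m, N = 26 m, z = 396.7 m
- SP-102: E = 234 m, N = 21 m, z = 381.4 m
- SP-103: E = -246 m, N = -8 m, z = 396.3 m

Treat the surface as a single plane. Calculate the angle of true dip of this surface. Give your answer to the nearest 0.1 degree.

47.7°

Let the plane be z = a·E + b·N + c.
SP-102−SP-101: 101a − 5b = −15.3;  SP-103−SP-101: −379a − 34b = −0.4.
Solving gives a = −0.09724, b = 1.09572.
Gradient magnitude |∇z| = √(a² + b²) = √(0.00946 + 1.20061) = 1.10003.
True dip = arctan(1.10003) = 47.7°, dipping toward S (azimuth ≈ 175°).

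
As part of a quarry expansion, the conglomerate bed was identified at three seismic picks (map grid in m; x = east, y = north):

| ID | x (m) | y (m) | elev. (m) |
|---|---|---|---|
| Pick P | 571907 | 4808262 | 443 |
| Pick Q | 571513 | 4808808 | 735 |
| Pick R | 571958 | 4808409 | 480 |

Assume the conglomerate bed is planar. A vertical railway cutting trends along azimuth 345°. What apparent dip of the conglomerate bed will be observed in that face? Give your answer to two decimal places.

21.83°

Let the plane be z = a·x + b·y + c.
Pick Q−Pick P: −394a + 546b = 292;  Pick R−Pick P: 51a + 147b = 37.
Solving gives a = −0.26494, b = 0.34362.
Unit vector along 345° is (sin 345°, cos 345°) = (-0.2588, 0.9659).
Slope in that direction = a·(-0.2588) + b·(0.9659) = 0.40048.
Apparent dip = arctan|0.40048| = 21.83° (true dip is 23.5°, so apparent ≤ true as expected).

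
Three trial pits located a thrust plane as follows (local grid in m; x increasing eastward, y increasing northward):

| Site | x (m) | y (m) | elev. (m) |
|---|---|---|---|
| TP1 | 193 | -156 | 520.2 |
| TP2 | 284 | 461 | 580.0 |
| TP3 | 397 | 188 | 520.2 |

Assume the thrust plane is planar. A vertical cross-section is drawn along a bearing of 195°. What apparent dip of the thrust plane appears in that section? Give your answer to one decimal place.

Let the plane be z = a·x + b·y + c.
TP2−TP1: 91a + 617b = 59.8;  TP3−TP1: 204a + 344b = 0.
Solving gives a = −0.21754, b = 0.12900.
Unit vector along 195° is (sin 195°, cos 195°) = (-0.2588, -0.9659).
Slope in that direction = a·(-0.2588) + b·(-0.9659) = −0.06831.
Apparent dip = arctan|0.06831| = 3.9° (true dip is 14.2°, so apparent ≤ true as expected).

3.9°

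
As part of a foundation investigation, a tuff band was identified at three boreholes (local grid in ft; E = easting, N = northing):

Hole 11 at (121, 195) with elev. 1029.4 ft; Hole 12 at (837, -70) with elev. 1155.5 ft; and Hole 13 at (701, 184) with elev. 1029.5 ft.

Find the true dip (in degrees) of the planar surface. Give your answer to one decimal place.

Two edge vectors: Hole 11→Hole 12 = (716, -265, 126.1), Hole 11→Hole 13 = (580, -11, 0.1).
Normal n = (Hole 11→Hole 12) × (Hole 11→Hole 13) = (1360.6, 73066.4, 145824).
So ∂z/∂E = −n_x/n_z = −0.00933 and ∂z/∂N = −n_y/n_z = −0.50106.
Gradient magnitude |∇z| = √(a² + b²) = √(0.00009 + 0.25106) = 0.50115.
True dip = arctan(0.50115) = 26.6°, dipping toward N (azimuth ≈ 001°).

26.6°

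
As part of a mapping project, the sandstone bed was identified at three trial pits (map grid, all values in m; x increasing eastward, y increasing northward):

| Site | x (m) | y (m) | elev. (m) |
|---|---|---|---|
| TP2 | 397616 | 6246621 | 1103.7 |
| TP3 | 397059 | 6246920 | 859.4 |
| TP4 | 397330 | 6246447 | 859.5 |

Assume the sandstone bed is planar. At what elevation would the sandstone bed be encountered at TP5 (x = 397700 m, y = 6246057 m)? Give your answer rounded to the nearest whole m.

952 m

Two edge vectors: TP2→TP3 = (-557, 299, -244.3), TP2→TP4 = (-286, -174, -244.2).
Normal n = (TP2→TP3) × (TP2→TP4) = (-115524, -66149.6, 182432).
So ∂z/∂x = −n_x/n_z = 0.63324417 and ∂z/∂y = −n_y/n_z = 0.36259867.
Intercept c from TP2: 1103.7 − 251788.01 − 2265016.45 = −2515700.76.
At (397700, 6246057): z = 251841.2 + 2264811.9 − 2515700.76 = 952.4 m.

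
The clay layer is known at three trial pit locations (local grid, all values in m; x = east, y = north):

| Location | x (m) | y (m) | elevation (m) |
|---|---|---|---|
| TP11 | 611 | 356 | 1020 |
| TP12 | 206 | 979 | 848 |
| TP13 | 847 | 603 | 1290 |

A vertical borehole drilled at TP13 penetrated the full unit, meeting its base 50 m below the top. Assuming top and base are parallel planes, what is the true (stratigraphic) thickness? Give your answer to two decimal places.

Two edge vectors: TP11→TP12 = (-405, 623, -172), TP11→TP13 = (236, 247, 270).
Normal n = (TP11→TP12) × (TP11→TP13) = (210694, 68758, -247063).
So ∂z/∂x = −n_x/n_z = 0.85279 and ∂z/∂y = −n_y/n_z = 0.27830.
|∇z| = √(a²+b²) = 0.89706, so dip δ = arctan(0.89706) = 41.89°.
True thickness = vertical thickness × cos δ = 50 × cos 41.89° = 37.22 m.

37.22 m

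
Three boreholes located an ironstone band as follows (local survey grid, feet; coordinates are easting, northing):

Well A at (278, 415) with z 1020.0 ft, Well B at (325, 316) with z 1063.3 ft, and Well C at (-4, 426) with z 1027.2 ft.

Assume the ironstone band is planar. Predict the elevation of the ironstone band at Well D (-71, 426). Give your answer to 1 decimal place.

Let the plane be z = a·easting + b·northing + c.
Well B−Well A: 47a − 99b = 43.3;  Well C−Well A: −282a + 11b = 7.2.
Solving gives a = −0.04340, b = −0.45798.
Then c = 1020 − a·278 − b·415 = 1222.12.
At (-71, 426): z = 3.1 − 195.1 + 1222.12 = 1030.1 ft.

1030.1 ft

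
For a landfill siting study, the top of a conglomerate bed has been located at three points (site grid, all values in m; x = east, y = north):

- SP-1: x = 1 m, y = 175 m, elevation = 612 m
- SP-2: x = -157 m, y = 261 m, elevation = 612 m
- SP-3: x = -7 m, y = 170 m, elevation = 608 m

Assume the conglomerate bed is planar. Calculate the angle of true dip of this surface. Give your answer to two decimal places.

Let the plane be z = a·x + b·y + c.
SP-2−SP-1: −158a + 86b = 0;  SP-3−SP-1: −8a − 5b = −4.
Solving gives a = 0.23275, b = 0.42760.
Gradient magnitude |∇z| = √(a² + b²) = √(0.05417 + 0.18285) = 0.48684.
True dip = arctan(0.48684) = 25.96°, dipping toward SSW (azimuth ≈ 209°).

25.96°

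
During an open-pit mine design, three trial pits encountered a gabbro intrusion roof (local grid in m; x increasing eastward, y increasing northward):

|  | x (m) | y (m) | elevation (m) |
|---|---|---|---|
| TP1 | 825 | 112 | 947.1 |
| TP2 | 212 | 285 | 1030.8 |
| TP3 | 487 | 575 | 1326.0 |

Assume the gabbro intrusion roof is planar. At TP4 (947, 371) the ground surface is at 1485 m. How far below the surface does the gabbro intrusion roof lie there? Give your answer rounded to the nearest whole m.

Let the plane be z = a·x + b·y + c.
TP2−TP1: −613a + 173b = 83.7;  TP3−TP1: −338a + 463b = 378.9.
Solving gives a = 0.11891, b = 0.90517.
Then c = 947.1 − a·825 − b·112 = 747.62.
At (947, 371): z_contact = 112.6 + 335.8 + 747.62 = 1196.0 m.
Depth below ground = 1485 − 1196.0 = 289 m.

289 m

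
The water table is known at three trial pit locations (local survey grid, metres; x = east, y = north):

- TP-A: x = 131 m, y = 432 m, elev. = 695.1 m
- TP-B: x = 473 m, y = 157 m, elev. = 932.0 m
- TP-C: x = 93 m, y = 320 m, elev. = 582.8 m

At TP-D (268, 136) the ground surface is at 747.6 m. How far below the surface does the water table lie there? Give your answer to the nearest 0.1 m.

Let the plane be z = a·x + b·y + c.
TP-B−TP-A: 342a − 275b = 236.9;  TP-C−TP-A: −38a − 112b = −112.3.
Solving gives a = 1.17765, b = 0.60312.
Then c = 695.1 − a·131 − b·432 = 280.28.
At (268, 136): z_contact = 315.61 + 82.02 + 280.28 = 677.92 m.
Depth below ground = 747.6 − 677.92 = 69.7 m.

69.7 m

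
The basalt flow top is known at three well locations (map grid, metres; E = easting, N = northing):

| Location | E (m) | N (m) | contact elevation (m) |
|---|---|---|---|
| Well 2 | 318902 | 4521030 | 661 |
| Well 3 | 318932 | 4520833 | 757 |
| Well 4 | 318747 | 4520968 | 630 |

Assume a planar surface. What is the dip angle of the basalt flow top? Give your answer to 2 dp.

29.65°

Two edge vectors: Well 2→Well 3 = (30, -197, 96), Well 2→Well 4 = (-155, -62, -31).
Normal n = (Well 2→Well 3) × (Well 2→Well 4) = (12059, -13950, -32395).
So ∂z/∂E = −n_x/n_z = 0.37225 and ∂z/∂N = −n_y/n_z = −0.43062.
Gradient magnitude |∇z| = √(a² + b²) = √(0.13857 + 0.18544) = 0.56921.
True dip = arctan(0.56921) = 29.65°, dipping toward NW (azimuth ≈ 319°).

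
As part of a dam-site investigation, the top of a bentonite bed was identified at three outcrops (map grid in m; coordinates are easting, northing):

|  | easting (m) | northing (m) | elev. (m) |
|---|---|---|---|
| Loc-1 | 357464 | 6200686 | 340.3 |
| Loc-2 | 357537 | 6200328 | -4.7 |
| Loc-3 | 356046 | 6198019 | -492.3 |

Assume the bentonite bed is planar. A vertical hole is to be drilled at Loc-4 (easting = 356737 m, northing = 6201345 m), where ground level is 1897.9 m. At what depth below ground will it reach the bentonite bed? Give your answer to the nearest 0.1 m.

397.7 m

Let the plane be z = a·easting + b·northing + c.
Loc-2−Loc-1: 73a − 358b = −345;  Loc-3−Loc-1: −1418a − 2667b = −832.6.
Solving gives a = −0.885680195, b = 0.783087558.
Then c = 340.3 − a·357464 − b·6200686 = −4538740.97.
At (356737, 6201345): z_contact = −315954.90 + 4856196.11 − 4538740.97 = 1500.24 m.
Depth below ground = 1897.9 − 1500.24 = 397.7 m.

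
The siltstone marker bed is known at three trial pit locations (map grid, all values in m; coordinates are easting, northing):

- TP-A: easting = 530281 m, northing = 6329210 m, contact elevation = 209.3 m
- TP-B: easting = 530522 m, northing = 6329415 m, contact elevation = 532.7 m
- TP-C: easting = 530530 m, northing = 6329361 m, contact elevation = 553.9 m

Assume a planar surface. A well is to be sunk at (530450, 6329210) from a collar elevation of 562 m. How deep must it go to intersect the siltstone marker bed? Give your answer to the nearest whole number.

Two edge vectors: TP-A→TP-B = (241, 205, 323.4), TP-A→TP-C = (249, 151, 344.6).
Normal n = (TP-A→TP-B) × (TP-A→TP-C) = (21809.6, -2522, -14654).
So ∂z/∂easting = −n_x/n_z = 1.48830353 and ∂z/∂northing = −n_y/n_z = −0.17210318.
Intercept c from TP-A: 209.3 − 789219.09 + 1089277.17 = 300267.38.
At (530450, 6329210): z_contact = 789470.6 − 1089277.2 + 300267.38 = 460.8 m.
Depth below ground = 562 − 460.8 = 101 m.

101 m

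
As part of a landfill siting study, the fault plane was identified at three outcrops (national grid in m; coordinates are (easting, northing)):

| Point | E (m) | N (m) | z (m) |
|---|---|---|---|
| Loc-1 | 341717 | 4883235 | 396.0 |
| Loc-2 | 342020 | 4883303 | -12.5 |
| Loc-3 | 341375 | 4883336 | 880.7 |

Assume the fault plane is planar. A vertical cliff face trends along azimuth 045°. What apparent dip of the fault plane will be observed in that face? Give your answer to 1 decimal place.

41.4°

Let the plane be z = a·E + b·N + c.
Loc-2−Loc-1: 303a + 68b = −408.5;  Loc-3−Loc-1: −342a + 101b = 484.7.
Solving gives a = −1.37801, b = 0.13289.
Unit vector along 045° is (sin 45°, cos 45°) = (0.7071, 0.7071).
Slope in that direction = a·(0.7071) + b·(0.7071) = −0.88043.
Apparent dip = arctan|0.88043| = 41.4° (true dip is 54.2°, so apparent ≤ true as expected).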